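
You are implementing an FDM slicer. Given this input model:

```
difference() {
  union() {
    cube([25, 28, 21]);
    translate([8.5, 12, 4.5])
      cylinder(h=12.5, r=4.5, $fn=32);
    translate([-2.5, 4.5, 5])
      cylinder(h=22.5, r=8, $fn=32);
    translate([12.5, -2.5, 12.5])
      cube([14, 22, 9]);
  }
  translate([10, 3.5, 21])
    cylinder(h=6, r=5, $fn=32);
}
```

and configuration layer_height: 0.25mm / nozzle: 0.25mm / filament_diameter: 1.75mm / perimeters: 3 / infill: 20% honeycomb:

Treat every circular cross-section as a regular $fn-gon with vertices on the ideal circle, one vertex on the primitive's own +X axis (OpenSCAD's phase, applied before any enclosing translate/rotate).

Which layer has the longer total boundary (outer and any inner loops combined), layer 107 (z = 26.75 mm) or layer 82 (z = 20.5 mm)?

Layer 107 (z = 26.75): the cube does not reach this height (z outside [0, 21]); the cylinder at (8.5, 12) does not reach this height (z outside [4.5, 17]); the r=8 cylinder at (-2.5, 4.5) gives a regular 32-gon of circumradius 8 (constant along its height) (perimeter = 2·32·8.000·sin(180°/32) = 50.18 mm); the cube at (12.5, -2.5) is absent (z outside [12.5, 21.5]); Taking the union: only the r=8 cylinder at (-2.5, 4.5) is present, so the union is just that shape — boundary = 50.18 mm; the r=5 cylinder at (10, 3.5) gives a regular 32-gon of circumradius 5 (constant along its height) (perimeter = 2·32·5.000·sin(180°/32) = 31.37 mm); After the difference (first − rest): starting from the result so far, the r=5 cylinder at (10, 3.5) partially overlaps it — only the 0.89 mm² overlap (of its 78.04 mm²) is removed, clipping the outline — boundary = 50.21 mm. So its perimeter = 50.21 mm. Layer 82 (z = 20.5): the cube is present — its section is the full 25×28 rectangle (perimeter 106.00 mm); the cylinder at (8.5, 12) is not intersected at this z (z outside [4.5, 17]); the r=8 cylinder at (-2.5, 4.5) gives a regular 32-gon of circumradius 8 (constant along its height) (perimeter = 2·32·8.000·sin(180°/32) = 50.18 mm); the cube at (12.5, -2.5) (footprint 14×22) is included at this height (perimeter 72.00 mm); Taking the union: the regions partially overlap (shared area 296.72 mm²), so the edge portions inside another operand are dropped and the merged outline is re-measured after clipping — boundary = 133.24 mm; the cylinder at (10, 3.5) is not intersected at this z (z outside [21, 27]); Taking the first minus the rest: none of the subtracted shapes is present at this height, so the result so far is unchanged — boundary = 133.24 mm. So its perimeter = 133.24 mm. Layer 82 is larger (133.24 vs 50.21 mm).

layer 82 (z = 20.5 mm)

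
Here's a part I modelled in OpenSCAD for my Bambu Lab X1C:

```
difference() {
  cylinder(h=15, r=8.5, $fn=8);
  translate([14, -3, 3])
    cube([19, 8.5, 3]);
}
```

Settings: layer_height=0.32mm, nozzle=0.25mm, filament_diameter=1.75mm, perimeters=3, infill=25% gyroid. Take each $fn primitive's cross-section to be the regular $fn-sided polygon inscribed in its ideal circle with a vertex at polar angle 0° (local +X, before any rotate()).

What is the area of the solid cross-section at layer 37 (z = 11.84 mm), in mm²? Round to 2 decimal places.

204.35 mm²

At z = 11.84 mm: the cylinder: section is a regular 8-gon, circumradius r=8.5 (area = (8/2)·8.500²·sin(360°/8) = 204.35 mm²); the cube at (14, -3) is absent (z outside [3, 6]); Taking the first minus the rest: none of the subtracted shapes is present at this height, so the r=8.5 cylinder is unchanged — area = 204.35 mm². Overall, the cross-section is a single solid region. Net area = 204.35 mm².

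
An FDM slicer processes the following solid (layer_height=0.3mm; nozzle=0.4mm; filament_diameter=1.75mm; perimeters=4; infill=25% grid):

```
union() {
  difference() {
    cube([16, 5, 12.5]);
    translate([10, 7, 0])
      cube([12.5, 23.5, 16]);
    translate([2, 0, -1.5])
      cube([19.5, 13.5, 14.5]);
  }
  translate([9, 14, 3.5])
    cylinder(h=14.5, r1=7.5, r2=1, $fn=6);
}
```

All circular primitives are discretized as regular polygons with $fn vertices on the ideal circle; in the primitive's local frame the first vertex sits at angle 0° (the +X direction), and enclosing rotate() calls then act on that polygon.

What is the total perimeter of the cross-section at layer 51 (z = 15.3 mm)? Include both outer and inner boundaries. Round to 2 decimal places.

13.26 mm

At z = 15.3 mm: the cube is absent (z outside [0, 12.5]); the cube at (10, 7) (footprint 12.5×23.5) is included at this height (perimeter 72.00 mm); the cube at (2, 0) is not intersected at this z (z outside [-1.5, 13]); Taking the first minus the rest: the first operand is absent here, so nothing remains; the cone at (9, 14) (r1=7.5→r2=1) has section circumradius 2.210 here — a regular 6-gon (perimeter = 2·6·2.210·sin(180°/6) = 13.26 mm); Combining (union): only the cone at (9, 14) is present, so the union is just that shape — boundary = 13.26 mm. Overall, the cross-section is a single solid region. Total boundary length (outer) = 13.26 mm.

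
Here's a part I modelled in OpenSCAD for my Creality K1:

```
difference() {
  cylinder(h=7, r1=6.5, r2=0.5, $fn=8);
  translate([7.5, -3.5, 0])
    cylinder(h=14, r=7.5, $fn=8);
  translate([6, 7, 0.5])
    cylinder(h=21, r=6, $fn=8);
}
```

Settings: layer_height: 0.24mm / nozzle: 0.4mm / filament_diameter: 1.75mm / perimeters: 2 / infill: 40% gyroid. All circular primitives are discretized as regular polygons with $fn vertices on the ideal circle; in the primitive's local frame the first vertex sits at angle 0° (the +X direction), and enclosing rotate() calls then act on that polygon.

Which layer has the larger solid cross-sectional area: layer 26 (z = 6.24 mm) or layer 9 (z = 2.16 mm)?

Layer 26 (z = 6.24): the cone (r1=6.5→r2=0.5) has section circumradius 1.151 here — a regular 8-gon (area = (8/2)·1.151²·sin(360°/8) = 3.75 mm²); the cylinder at (7.5, -3.5): section is a regular 8-gon, circumradius r=7.5 (area = (8/2)·7.500²·sin(360°/8) = 159.10 mm²); the r=6 cylinder at (6, 7) gives a regular 8-gon of circumradius 6 (constant along its height) (area = (8/2)·6.000²·sin(360°/8) = 101.82 mm²); After the difference (first − rest): starting from the cone (3.75 mm²), the r=7.5 cylinder at (7.5, -3.5) misses the remaining region (no effect); the r=6 cylinder at (6, 7) misses the remaining region (no effect) — area = 3.75 mm². So its area = 3.75 mm². Layer 9 (z = 2.16): the cone contributes a regular 8-gon of circumradius 4.649 (interpolated between r1=6.5 and r2=0.5 at t=0.309) (area = (8/2)·4.649²·sin(360°/8) = 61.12 mm²); the r=7.5 cylinder at (7.5, -3.5) gives a regular 8-gon of circumradius 7.5 (constant along its height) (area = (8/2)·7.500²·sin(360°/8) = 159.10 mm²); the r=6 cylinder at (6, 7) contributes a regular 8-gon of circumradius 6 (area = (8/2)·6.000²·sin(360°/8) = 101.82 mm²); Taking the first minus the rest: starting from the cone (61.12 mm²), the r=7.5 cylinder at (7.5, -3.5) partially overlaps it — only the 17.45 mm² overlap (of its 159.10 mm²) is removed, clipping the outline; the r=6 cylinder at (6, 7) partially overlaps it — only the 2.30 mm² overlap (of its 101.82 mm²) is removed, clipping the outline — area = 41.38 mm². So its area = 41.38 mm². Layer 9 is larger (41.38 vs 3.75 mm²).

layer 9 (z = 2.16 mm)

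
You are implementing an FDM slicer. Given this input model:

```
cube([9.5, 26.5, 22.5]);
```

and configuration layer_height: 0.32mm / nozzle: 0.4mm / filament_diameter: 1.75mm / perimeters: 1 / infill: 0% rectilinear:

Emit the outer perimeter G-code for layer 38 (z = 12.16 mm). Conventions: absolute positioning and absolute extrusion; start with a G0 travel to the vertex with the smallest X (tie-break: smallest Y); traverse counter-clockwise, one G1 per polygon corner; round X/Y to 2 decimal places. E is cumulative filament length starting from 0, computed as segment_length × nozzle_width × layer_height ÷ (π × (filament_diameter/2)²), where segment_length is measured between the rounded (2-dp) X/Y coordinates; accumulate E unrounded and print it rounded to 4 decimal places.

At z = 12.16 mm: the cube (footprint 9.5×26.5) is included at this height. The outline is a single polygon with 4 vertices. Extrusion per mm of travel: 0.4 × 0.32 / (π × 0.875²) = 0.053216. Accumulating E over each segment gives final E = 3.8316.

G0 X0.00 Y0.00 Z12.16
G1 X9.50 Y0.00 E0.5056
G1 X9.50 Y26.50 E1.9158
G1 X0.00 Y26.50 E2.4213
G1 X0.00 Y0.00 E3.8316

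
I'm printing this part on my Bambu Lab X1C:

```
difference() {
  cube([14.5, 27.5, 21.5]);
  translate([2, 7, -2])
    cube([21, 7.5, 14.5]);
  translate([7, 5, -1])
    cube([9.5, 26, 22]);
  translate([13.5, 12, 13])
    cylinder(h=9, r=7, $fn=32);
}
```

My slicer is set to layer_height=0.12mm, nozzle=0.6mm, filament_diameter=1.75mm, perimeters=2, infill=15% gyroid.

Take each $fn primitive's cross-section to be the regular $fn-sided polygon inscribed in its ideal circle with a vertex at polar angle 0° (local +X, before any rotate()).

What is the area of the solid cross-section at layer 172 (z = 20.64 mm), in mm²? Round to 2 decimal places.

228.38 mm²

At z = 20.64 mm: the 14.5×27.5 cube contributes its full rectangle (area 398.75 mm²); the cube at (2, 7) is not intersected at this z (z outside [-2, 12.5]); the cube at (7, 5) is present — its section is the full 9.5×26 rectangle (area 247.00 mm²); the r=7 cylinder at (13.5, 12) contributes a regular 32-gon of circumradius 7 (area = (32/2)·7.000²·sin(360°/32) = 152.95 mm²); Subtracting the remaining from the first: starting from the 14.5×27.5 cube (398.75 mm²), the 9.5×26 cube at (7, 5) partially overlaps it — only the 168.75 mm² overlap (of its 247.00 mm²) is removed, clipping the outline; the r=7 cylinder at (13.5, 12) partially overlaps it — only the 1.62 mm² overlap (of its 152.95 mm²) is removed, clipping the outline — area = 228.38 mm². Overall, the cross-section is a single solid region. Net area = 228.38 mm².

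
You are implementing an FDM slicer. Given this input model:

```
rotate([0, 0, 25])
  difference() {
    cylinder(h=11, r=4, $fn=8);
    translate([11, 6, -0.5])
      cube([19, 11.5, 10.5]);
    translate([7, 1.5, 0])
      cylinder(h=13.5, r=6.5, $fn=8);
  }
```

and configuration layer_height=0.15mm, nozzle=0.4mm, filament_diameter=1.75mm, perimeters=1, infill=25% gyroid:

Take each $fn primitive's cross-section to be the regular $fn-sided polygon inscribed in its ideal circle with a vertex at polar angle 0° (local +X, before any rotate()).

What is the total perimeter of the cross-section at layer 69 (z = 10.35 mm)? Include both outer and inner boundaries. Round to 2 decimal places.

At z = 10.35 mm: the cylinder: section is a regular 8-gon, circumradius r=4 (perimeter = 2·8·4.000·sin(180°/8) = 24.49 mm); the cube at (11, 6) does not reach this height (z outside [-0.5, 10]); the r=6.5 cylinder at (7, 1.5) contributes a regular 8-gon of circumradius 6.5 (perimeter = 2·8·6.500·sin(180°/8) = 39.80 mm); After the difference (first − rest): starting from the r=4 cylinder, the r=6.5 cylinder at (7, 1.5) partially overlaps it — only the 12.85 mm² overlap (of its 119.50 mm²) is removed, clipping the outline — boundary = 23.24 mm; (whole slice rotated 25° about Z — lengths, areas and connectivity unchanged). Overall, the cross-section is a single solid region. Total boundary length (outer) = 23.24 mm.

23.24 mm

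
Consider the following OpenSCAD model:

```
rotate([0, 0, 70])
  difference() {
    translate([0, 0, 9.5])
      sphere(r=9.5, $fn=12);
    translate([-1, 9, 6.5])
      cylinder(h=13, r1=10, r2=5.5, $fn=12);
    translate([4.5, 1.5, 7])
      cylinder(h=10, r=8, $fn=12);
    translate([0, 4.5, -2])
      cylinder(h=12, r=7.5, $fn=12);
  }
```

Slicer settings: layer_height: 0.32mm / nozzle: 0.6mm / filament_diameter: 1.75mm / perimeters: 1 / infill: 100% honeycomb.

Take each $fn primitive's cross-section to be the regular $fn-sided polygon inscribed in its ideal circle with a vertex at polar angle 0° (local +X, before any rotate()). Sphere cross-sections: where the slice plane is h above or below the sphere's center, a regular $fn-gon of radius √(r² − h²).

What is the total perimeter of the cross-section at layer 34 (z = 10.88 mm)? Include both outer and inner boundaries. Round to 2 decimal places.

48.19 mm

At z = 10.88 mm: the sphere: section is a regular 12-gon, circumradius = √(r²−h²) = √(9.5²−1.38²) = 9.399 (perimeter = 2·12·9.399·sin(180°/12) = 58.38 mm); the cone at (-1, 9) (r1=10→r2=5.5) has section circumradius 8.484 here — a regular 12-gon (perimeter = 2·12·8.484·sin(180°/12) = 52.70 mm); the cylinder at (4.5, 1.5): section is a regular 12-gon, circumradius r=8 (perimeter = 2·12·8.000·sin(180°/12) = 49.69 mm); the cylinder at (0, 4.5) does not reach this height (z outside [-2, 10]); Subtracting the remaining from the first: starting from the r=9.5 sphere, the cone at (-1, 9) partially overlaps it — only the 88.74 mm² overlap (of its 215.93 mm²) is removed, clipping the outline; the r=8 cylinder at (4.5, 1.5) partially overlaps it — only the 89.75 mm² overlap (of its 192.00 mm²) is removed, clipping the outline — boundary = 48.19 mm; (rotated 70° about Z; rotation is an isometry so areas/perimeters/island counts are preserved). Overall, the cross-section is a single solid region. Total boundary length (outer) = 48.19 mm.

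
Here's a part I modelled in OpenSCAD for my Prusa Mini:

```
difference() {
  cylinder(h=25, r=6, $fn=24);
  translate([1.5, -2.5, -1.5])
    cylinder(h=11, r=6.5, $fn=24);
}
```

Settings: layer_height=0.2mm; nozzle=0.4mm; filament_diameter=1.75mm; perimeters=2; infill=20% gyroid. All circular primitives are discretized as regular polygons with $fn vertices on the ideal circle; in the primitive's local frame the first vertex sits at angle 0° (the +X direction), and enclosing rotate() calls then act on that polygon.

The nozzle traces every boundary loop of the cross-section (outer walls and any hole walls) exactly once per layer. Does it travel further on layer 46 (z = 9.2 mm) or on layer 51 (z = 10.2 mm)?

Layer 46 (z = 9.2): the r=6 cylinder gives a regular 24-gon of circumradius 6 (constant along its height) (perimeter = 2·24·6.000·sin(180°/24) = 37.59 mm); the r=6.5 cylinder at (1.5, -2.5) contributes a regular 24-gon of circumradius 6.5 (perimeter = 2·24·6.500·sin(180°/24) = 40.72 mm); After the difference (first − rest): starting from the r=6 cylinder, the r=6.5 cylinder at (1.5, -2.5) partially overlaps it — only the 85.06 mm² overlap (of its 131.22 mm²) is removed, clipping the outline — boundary = 34.87 mm. So its perimeter = 34.87 mm. Layer 51 (z = 10.2): the r=6 cylinder contributes a regular 24-gon of circumradius 6 (perimeter = 2·24·6.000·sin(180°/24) = 37.59 mm); the cylinder at (1.5, -2.5) is absent (z outside [-1.5, 9.5]); Subtracting the remaining from the first: none of the subtracted shapes is present at this height, so the r=6 cylinder is unchanged — boundary = 37.59 mm. So its perimeter = 37.59 mm. Layer 51 is larger (37.59 vs 34.87 mm).

layer 51 (z = 10.2 mm)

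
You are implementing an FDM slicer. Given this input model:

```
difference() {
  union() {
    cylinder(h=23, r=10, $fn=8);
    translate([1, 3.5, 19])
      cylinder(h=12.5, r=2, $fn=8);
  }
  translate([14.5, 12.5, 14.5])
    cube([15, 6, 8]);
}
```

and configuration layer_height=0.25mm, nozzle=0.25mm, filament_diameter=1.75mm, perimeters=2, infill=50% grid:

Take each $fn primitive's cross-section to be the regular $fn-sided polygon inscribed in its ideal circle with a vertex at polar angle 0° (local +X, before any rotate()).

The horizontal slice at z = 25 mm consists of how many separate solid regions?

At z = 25 mm: the cylinder is not intersected at this z (z outside [0, 23]); the r=2 cylinder at (1, 3.5) gives a regular 8-gon of circumradius 2 (constant along its height); Combining (union): only the r=2 cylinder at (1, 3.5) is present, so the union is just that shape — 1 connected region; the cube at (14.5, 12.5) is absent (z outside [14.5, 22.5]); After the difference (first − rest): none of the subtracted shapes is present at this height, so the result so far is unchanged — 1 connected region. The result has 1 disconnected region.

1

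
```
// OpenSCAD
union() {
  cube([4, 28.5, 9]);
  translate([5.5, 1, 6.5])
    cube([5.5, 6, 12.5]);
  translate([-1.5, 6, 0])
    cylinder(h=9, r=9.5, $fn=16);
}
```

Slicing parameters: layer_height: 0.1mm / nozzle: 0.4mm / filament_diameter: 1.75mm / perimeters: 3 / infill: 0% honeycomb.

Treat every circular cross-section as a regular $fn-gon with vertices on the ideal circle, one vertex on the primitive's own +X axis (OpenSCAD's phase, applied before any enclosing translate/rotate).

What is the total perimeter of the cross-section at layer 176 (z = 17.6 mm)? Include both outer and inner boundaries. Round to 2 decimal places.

At z = 17.6 mm: the cube does not reach this height (z outside [0, 9]); the cube at (5.5, 1) (footprint 5.5×6) is included at this height (perimeter 23.00 mm); the cylinder at (-1.5, 6) is absent (z outside [0, 9]); Taking the union: only the 5.5×6 cube at (5.5, 1) is present, so the union is just that shape — boundary = 23.00 mm. Overall, the cross-section is a single solid region. Total boundary length (outer) = 23.00 mm.

23.00 mm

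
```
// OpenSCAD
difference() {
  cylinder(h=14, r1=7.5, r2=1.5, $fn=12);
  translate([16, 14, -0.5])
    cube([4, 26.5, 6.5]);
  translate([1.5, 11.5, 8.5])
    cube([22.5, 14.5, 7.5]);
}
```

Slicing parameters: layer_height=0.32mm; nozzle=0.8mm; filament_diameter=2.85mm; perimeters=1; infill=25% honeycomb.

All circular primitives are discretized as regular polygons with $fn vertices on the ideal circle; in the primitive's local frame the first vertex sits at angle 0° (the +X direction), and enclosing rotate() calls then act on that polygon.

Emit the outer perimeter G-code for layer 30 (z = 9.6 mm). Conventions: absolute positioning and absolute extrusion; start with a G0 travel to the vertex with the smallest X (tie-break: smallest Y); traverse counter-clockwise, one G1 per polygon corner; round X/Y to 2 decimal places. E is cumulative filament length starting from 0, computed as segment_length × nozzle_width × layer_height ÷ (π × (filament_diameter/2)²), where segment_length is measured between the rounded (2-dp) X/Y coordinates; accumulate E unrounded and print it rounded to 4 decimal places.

G0 X-3.39 Y0.00 Z9.60
G1 X-2.93 Y-1.69 E0.0703
G1 X-1.69 Y-2.93 E0.1407
G1 X0.00 Y-3.39 E0.2109
G1 X1.69 Y-2.93 E0.2812
G1 X2.93 Y-1.69 E0.3516
G1 X3.39 Y0.00 E0.4219
G1 X2.93 Y1.69 E0.4922
G1 X1.69 Y2.93 E0.5625
G1 X0.00 Y3.39 E0.6328
G1 X-1.69 Y2.93 E0.7031
G1 X-2.93 Y1.69 E0.7735
G1 X-3.39 Y0.00 E0.8438

At z = 9.6 mm: the cone (r1=7.5→r2=1.5) has section circumradius 3.386 here — a regular 12-gon; the cube at (16, 14) is not intersected at this z (z outside [-0.5, 6]); the cube at (1.5, 11.5) is present — its section is the full 22.5×14.5 rectangle; After the difference (first − rest): starting from the cone, the 22.5×14.5 cube at (1.5, 11.5) misses the remaining region (no effect) — 1 connected region. The outline is a single polygon with 12 vertices. Extrusion per mm of travel: 0.8 × 0.32 / (π × 1.425²) = 0.040129. Accumulating E over each segment gives final E = 0.8438.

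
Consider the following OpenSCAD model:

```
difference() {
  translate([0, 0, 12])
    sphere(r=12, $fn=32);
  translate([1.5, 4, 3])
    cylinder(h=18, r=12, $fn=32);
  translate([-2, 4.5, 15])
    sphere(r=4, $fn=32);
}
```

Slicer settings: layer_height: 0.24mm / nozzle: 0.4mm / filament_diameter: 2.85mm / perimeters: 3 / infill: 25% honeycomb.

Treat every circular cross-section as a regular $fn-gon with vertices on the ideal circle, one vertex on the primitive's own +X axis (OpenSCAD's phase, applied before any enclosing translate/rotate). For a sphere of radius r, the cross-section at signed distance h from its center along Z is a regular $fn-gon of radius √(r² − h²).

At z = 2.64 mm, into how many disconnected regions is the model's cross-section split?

1

At z = 2.64 mm: the r=12 sphere contributes a regular 32-gon of circumradius √(12²−9.36²) = 7.509; the cylinder at (1.5, 4) does not reach this height (z outside [3, 21]); the sphere at (-2, 4.5) is absent (|z−center|=12.360 > r=4); Subtracting the remaining from the first: none of the subtracted shapes is present at this height, so the r=12 sphere is unchanged — 1 connected region. The result has 1 disconnected region.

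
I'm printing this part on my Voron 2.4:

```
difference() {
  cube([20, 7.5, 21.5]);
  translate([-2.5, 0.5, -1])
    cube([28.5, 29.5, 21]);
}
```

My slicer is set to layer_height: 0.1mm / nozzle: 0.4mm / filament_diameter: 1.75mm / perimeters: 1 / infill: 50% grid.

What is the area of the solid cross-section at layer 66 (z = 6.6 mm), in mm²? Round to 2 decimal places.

At z = 6.6 mm: the cube is present — its section is the full 20×7.5 rectangle (area 150.00 mm²); the cube at (-2.5, 0.5) is present — its section is the full 28.5×29.5 rectangle (area 840.75 mm²); After the difference (first − rest): starting from the 20×7.5 cube (150.00 mm²), the 28.5×29.5 cube at (-2.5, 0.5) partially overlaps it — only the 140.00 mm² overlap (of its 840.75 mm²) is removed, clipping the outline — area = 10.00 mm². Overall, the cross-section is a single solid region. Net area = 10.00 mm².

10.00 mm²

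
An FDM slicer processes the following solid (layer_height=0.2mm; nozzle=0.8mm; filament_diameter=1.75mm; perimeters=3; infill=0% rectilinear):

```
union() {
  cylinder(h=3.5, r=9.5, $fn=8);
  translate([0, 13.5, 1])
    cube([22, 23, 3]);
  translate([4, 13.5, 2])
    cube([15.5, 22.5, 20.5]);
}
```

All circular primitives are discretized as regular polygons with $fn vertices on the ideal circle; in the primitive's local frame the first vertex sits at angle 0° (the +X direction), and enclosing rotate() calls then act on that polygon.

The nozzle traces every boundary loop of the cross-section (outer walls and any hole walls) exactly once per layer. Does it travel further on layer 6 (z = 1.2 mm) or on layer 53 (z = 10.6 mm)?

Layer 6 (z = 1.2): the r=9.5 cylinder contributes a regular 8-gon of circumradius 9.5 (perimeter = 2·8·9.500·sin(180°/8) = 58.17 mm); the 22×23 cube at (0, 13.5) contributes its full rectangle (perimeter 90.00 mm); the cube at (4, 13.5) is not intersected at this z (z outside [2, 22.5]); Combining (union): the 2 present regions are separate (no shared area or edge), so areas and boundary lengths simply add and each stays a separate island — boundary = 148.17 mm. So its perimeter = 148.17 mm. Layer 53 (z = 10.6): the cylinder is not intersected at this z (z outside [0, 3.5]); the cube at (0, 13.5) does not reach this height (z outside [1, 4]); the 15.5×22.5 cube at (4, 13.5) contributes its full rectangle (perimeter 76.00 mm); Merging all regions: only the 15.5×22.5 cube at (4, 13.5) is present, so the union is just that shape — boundary = 76.00 mm. So its perimeter = 76.00 mm. Layer 6 is larger (148.17 vs 76.00 mm).

layer 6 (z = 1.2 mm)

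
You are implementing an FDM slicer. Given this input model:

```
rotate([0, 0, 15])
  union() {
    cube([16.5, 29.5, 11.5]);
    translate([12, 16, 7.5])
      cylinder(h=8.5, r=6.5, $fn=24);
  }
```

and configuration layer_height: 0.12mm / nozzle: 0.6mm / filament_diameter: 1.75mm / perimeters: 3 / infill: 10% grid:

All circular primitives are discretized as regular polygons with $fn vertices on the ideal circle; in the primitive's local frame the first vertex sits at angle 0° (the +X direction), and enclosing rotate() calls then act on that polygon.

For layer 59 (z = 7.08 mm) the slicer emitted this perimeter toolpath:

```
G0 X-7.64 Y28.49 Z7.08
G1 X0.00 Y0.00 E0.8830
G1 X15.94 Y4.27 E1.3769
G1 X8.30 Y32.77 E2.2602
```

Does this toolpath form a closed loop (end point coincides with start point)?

Start point (G0): (-7.64, 28.49). End point (last G1): the path does not return to the start — open.

no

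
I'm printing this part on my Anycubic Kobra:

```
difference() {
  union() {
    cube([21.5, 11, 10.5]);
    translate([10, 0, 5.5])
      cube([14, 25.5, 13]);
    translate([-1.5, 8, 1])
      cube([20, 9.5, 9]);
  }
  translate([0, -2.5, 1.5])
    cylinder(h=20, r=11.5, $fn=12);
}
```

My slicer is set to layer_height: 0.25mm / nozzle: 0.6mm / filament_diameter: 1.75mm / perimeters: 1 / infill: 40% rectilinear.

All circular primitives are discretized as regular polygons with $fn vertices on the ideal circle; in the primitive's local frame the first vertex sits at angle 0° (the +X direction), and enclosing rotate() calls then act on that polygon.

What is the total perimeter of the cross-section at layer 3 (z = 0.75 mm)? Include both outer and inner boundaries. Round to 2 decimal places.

At z = 0.75 mm: the cube (footprint 21.5×11) is included at this height (perimeter 65.00 mm); the cube at (10, 0) is absent (z outside [5.5, 18.5]); the cube at (-1.5, 8) is not intersected at this z (z outside [1, 10]); Combining (union): only the 21.5×11 cube is present, so the union is just that shape — boundary = 65.00 mm; the cylinder at (0, -2.5) is absent (z outside [1.5, 21.5]); Subtracting the remaining from the first: none of the subtracted shapes is present at this height, so that combined region is unchanged — boundary = 65.00 mm. Overall, the cross-section is a single solid region. Total boundary length (outer) = 65.00 mm.

65.00 mm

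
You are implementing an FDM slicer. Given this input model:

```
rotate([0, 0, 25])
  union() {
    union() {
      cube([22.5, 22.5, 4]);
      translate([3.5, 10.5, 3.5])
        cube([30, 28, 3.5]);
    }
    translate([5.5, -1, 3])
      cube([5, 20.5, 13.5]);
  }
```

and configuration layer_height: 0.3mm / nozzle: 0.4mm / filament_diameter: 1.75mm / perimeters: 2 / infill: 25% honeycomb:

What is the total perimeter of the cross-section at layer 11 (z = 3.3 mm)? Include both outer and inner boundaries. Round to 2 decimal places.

92.00 mm

At z = 3.3 mm: the cube (footprint 22.5×22.5) is included at this height (perimeter 90.00 mm); the cube at (3.5, 10.5) does not reach this height (z outside [3.5, 7]); Combining (union): only the 22.5×22.5 cube is present, so the union is just that shape — boundary = 90.00 mm; the cube at (5.5, -1) is present — its section is the full 5×20.5 rectangle (perimeter 51.00 mm); Combining (union): the regions partially overlap (shared area 97.50 mm²), so the edge portions inside another operand are dropped and the merged outline is re-measured after clipping — boundary = 92.00 mm; (whole slice rotated 25° about Z — lengths, areas and connectivity unchanged). Overall, the cross-section is a single solid region. Total boundary length (outer) = 92.00 mm.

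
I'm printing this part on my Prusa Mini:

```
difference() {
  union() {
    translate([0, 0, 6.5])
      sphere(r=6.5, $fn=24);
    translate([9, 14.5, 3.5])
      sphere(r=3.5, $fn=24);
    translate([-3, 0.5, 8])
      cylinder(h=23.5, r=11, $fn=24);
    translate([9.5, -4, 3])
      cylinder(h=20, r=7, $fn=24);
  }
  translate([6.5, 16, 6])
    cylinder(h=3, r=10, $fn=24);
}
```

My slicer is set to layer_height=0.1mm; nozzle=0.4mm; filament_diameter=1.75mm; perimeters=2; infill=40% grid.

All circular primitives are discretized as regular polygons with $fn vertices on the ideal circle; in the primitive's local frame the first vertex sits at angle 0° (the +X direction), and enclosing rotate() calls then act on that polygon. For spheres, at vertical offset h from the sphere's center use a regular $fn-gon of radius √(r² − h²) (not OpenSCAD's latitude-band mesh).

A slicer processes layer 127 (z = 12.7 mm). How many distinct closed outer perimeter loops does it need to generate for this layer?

1

At z = 12.7 mm: the r=6.5 sphere contributes a regular 24-gon of circumradius √(6.5²−6.2²) = 1.952; the sphere at (9, 14.5) is not intersected at this z (|z−center|=9.200 > r=3.5); the r=11 cylinder at (-3, 0.5) gives a regular 24-gon of circumradius 11 (constant along its height); the r=7 cylinder at (9.5, -4) gives a regular 24-gon of circumradius 7 (constant along its height); Merging all regions: the regions partially overlap (shared area 48.41 mm²), so overlapping operands fuse into one piece — 1 connected region; the cylinder at (6.5, 16) is absent (z outside [6, 9]); After the difference (first − rest): none of the subtracted shapes is present at this height, so that combined region is unchanged — 1 connected region. The result has 1 disconnected region.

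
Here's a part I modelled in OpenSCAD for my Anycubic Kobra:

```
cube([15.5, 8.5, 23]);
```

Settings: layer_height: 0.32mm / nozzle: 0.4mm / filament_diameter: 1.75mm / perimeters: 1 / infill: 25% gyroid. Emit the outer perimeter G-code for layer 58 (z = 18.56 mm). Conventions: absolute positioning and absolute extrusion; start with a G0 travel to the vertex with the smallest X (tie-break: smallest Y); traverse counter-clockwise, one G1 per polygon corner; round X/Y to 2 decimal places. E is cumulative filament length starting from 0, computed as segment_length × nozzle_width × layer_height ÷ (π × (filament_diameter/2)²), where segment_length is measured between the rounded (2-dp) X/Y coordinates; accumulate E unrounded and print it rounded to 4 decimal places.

G0 X0.00 Y0.00 Z18.56
G1 X15.50 Y0.00 E0.8249
G1 X15.50 Y8.50 E1.2772
G1 X0.00 Y8.50 E2.1020
G1 X0.00 Y0.00 E2.5544

At z = 18.56 mm: the cube (footprint 15.5×8.5) is included at this height. The outline is a single polygon with 4 vertices. Extrusion per mm of travel: 0.4 × 0.32 / (π × 0.875²) = 0.053216. Accumulating E over each segment gives final E = 2.5544.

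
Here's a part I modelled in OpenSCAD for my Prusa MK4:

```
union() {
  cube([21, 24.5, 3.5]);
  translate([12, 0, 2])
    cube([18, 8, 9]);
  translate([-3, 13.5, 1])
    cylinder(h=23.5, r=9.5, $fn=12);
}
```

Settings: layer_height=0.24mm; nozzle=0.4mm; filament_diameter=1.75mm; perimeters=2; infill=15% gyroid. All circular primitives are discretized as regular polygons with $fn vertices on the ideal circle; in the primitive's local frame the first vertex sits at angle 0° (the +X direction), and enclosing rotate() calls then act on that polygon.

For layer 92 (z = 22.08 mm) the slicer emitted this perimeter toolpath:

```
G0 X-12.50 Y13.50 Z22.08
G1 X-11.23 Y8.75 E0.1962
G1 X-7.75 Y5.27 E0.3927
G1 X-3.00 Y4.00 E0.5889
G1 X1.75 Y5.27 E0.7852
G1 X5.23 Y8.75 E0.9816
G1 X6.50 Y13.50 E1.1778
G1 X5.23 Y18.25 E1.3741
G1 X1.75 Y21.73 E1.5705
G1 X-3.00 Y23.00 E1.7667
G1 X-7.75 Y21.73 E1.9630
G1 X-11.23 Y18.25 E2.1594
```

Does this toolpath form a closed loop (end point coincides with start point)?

no

Start point (G0): (-12.50, 13.50). End point (last G1): the path does not return to the start — open.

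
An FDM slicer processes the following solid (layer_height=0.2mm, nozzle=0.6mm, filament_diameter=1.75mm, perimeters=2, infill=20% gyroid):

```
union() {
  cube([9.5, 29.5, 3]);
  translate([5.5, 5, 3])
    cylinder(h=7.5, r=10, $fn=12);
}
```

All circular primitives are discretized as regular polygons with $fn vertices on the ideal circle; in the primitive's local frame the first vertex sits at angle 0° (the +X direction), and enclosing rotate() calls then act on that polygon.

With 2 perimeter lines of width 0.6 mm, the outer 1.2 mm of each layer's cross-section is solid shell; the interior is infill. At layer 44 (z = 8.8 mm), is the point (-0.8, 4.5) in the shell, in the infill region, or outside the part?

At z = 8.8 mm: the cube is absent (z outside [0, 3]); the r=10 cylinder at (5.5, 5) contributes a regular 12-gon of circumradius 10; Taking the union: only the r=10 cylinder at (5.5, 5) is present, so the union is just that shape — 1 connected region. Overall, the cross-section is a single solid region. The nearest boundary edge runs (-4.50, 5.00)→(-3.16, 0.00); distance from the point to it = 3.44 mm. The point is inside the cross-section and 3.44 mm from the nearest boundary — more than the 1.2 mm shell width (2 × 0.6), so it's in the infill interior.

infill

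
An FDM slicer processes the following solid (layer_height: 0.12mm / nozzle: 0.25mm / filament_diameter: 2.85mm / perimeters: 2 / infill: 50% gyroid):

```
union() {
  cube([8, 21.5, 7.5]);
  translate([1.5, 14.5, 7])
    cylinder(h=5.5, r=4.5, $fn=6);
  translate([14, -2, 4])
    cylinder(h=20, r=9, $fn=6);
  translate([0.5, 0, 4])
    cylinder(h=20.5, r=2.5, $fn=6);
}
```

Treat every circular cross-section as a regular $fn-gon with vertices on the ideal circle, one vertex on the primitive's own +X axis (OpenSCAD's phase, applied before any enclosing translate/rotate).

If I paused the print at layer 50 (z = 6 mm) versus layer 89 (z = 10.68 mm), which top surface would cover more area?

Layer 50 (z = 6): the cube (footprint 8×21.5) is included at this height (area 172.00 mm²); the cylinder at (1.5, 14.5) is absent (z outside [7, 12.5]); the r=9 cylinder at (14, -2) gives a regular 6-gon of circumradius 9 (constant along its height) (area = (6/2)·9.000²·sin(360°/6) = 210.44 mm²); the r=2.5 cylinder at (0.5, 0) gives a regular 6-gon of circumradius 2.5 (constant along its height) (area = (6/2)·2.500²·sin(360°/6) = 16.24 mm²); Taking the union: the regions partially overlap — summed areas 398.68 mm² minus the doubly-counted overlap 8.09 mm² gives 390.59 mm² — area = 390.59 mm². So its area = 390.59 mm². Layer 89 (z = 10.68): the cube is not intersected at this z (z outside [0, 7.5]); the r=4.5 cylinder at (1.5, 14.5) gives a regular 6-gon of circumradius 4.5 (constant along its height) (area = (6/2)·4.500²·sin(360°/6) = 52.61 mm²); the cylinder at (14, -2): section is a regular 6-gon, circumradius r=9 (area = (6/2)·9.000²·sin(360°/6) = 210.44 mm²); the r=2.5 cylinder at (0.5, 0) contributes a regular 6-gon of circumradius 2.5 (area = (6/2)·2.500²·sin(360°/6) = 16.24 mm²); Combining (union): the 3 present regions are separate (no shared area or edge), so areas and boundary lengths simply add and each stays a separate island — area = 279.29 mm². So its area = 279.29 mm². Layer 50 is larger (390.59 vs 279.29 mm²).

layer 50 (z = 6 mm)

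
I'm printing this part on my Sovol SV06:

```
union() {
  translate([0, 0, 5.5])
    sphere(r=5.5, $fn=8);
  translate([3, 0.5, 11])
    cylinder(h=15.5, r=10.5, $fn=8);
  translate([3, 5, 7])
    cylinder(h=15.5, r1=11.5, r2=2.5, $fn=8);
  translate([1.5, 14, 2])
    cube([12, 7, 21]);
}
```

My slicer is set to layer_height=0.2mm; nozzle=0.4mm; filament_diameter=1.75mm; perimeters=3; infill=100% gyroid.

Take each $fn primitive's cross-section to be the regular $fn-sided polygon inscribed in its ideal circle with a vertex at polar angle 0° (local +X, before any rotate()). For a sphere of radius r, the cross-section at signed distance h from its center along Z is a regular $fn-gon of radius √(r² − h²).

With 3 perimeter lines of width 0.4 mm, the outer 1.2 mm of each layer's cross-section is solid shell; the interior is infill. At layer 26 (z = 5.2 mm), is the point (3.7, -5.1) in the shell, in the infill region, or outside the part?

At z = 5.2 mm: the sphere: section is a regular 8-gon, circumradius = √(r²−h²) = √(5.5²−0.3²) = 5.492; the cylinder at (3, 0.5) is not intersected at this z (z outside [11, 26.5]); the cone at (3, 5) is absent (z outside [7, 22.5]); the cube at (1.5, 14) (footprint 12×7) is included at this height; Merging all regions: the 2 present regions are separate (no shared area or edge), so areas and boundary lengths simply add and each stays a separate island — 2 connected regions. Overall, the cross-section has 2 separate islands. The nearest boundary edge runs (3.88, -3.88)→(-0.00, -5.49); distance from the point to it = 1.05 mm. The point is not inside any of the regions above, so it lies outside the cross-section (1.05 mm from the nearest boundary).

outside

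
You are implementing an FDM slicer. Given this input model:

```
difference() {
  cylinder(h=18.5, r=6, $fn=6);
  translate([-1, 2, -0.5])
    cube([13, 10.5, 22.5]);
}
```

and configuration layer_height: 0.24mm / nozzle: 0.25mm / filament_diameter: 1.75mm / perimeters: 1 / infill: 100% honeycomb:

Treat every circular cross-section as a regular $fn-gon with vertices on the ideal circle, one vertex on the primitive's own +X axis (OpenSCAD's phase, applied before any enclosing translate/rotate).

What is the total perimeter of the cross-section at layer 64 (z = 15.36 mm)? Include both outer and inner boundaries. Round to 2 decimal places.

37.35 mm

At z = 15.36 mm: the cylinder: section is a regular 6-gon, circumradius r=6 (perimeter = 2·6·6.000·sin(180°/6) = 36.00 mm); the 13×10.5 cube at (-1, 2) contributes its full rectangle (perimeter 47.00 mm); Subtracting the remaining from the first: starting from the r=6 cylinder, the 13×10.5 cube at (-1, 2) partially overlaps it — only the 15.73 mm² overlap (of its 136.50 mm²) is removed, clipping the outline — boundary = 37.35 mm. Overall, the cross-section is a single solid region. Total boundary length (outer) = 37.35 mm.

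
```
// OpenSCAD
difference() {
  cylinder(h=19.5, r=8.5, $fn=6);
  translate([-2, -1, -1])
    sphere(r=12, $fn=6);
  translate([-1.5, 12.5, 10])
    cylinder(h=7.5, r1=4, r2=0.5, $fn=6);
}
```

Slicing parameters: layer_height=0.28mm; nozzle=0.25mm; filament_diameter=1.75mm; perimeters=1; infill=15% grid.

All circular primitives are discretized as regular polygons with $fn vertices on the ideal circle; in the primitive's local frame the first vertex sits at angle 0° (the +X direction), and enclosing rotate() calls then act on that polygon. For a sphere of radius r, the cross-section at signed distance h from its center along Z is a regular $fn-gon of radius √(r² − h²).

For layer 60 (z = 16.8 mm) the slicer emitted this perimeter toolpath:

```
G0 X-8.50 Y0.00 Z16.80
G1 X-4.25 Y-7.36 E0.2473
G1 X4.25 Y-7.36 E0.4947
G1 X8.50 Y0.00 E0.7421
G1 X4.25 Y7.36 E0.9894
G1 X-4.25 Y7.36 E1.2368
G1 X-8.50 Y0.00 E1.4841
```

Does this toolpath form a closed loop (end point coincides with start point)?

Start point (G0): (-8.50, 0.00). End point (last G1): the path returns to the start — closed.

yes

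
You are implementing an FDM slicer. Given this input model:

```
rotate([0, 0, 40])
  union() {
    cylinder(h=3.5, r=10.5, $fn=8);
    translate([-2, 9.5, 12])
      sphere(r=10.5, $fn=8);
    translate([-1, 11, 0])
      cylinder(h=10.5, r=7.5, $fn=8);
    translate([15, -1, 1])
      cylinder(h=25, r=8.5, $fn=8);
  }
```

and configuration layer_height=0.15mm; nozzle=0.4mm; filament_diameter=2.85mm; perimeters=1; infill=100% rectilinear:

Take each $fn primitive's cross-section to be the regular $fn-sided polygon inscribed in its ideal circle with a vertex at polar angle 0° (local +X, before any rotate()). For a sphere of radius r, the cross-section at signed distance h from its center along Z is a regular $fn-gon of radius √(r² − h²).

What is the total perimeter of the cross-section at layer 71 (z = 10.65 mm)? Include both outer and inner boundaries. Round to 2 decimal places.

115.80 mm

At z = 10.65 mm: the cylinder is not intersected at this z (z outside [0, 3.5]); the r=10.5 sphere at (-2, 9.5) slices to a regular 8-gon of circumradius 10.413 (√(r²−h²) with h=1.35 from center) (perimeter = 2·8·10.413·sin(180°/8) = 63.76 mm); the cylinder at (-1, 11) does not reach this height (z outside [0, 10.5]); the cylinder at (15, -1): section is a regular 8-gon, circumradius r=8.5 (perimeter = 2·8·8.500·sin(180°/8) = 52.04 mm); Combining (union): the 2 present regions are separate (no shared area or edge), so areas and boundary lengths simply add and each stays a separate island — boundary = 115.80 mm; (whole slice rotated 40° about Z — lengths, areas and connectivity unchanged). Overall, the cross-section has 2 separate islands. Total boundary length (outer) = 115.80 mm.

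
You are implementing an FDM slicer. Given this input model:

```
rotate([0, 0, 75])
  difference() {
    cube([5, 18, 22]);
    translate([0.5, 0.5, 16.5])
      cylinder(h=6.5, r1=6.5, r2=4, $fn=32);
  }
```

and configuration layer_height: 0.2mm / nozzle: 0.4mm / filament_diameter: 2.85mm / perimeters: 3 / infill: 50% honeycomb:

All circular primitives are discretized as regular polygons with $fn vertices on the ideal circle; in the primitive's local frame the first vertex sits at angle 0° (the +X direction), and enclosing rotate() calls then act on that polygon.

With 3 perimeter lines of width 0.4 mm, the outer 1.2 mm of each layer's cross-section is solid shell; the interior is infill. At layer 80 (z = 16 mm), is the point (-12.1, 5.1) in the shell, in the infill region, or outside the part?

infill

At z = 16 mm: the 5×18 cube contributes its full rectangle; the cone at (0.5, 0.5) does not reach this height (z outside [16.5, 23]); Subtracting the remaining from the first: none of the subtracted shapes is present at this height, so the 5×18 cube is unchanged — 1 connected region; (whole slice rotated 75° about Z — lengths, areas and connectivity unchanged). Overall, the cross-section is a single solid region. Undo the 75° rotation: the query point maps to (1.795, 13.008) in the un-rotated model frame. The nearest boundary edge runs (0.00, 18.00)→(0.00, 0.00); distance from the point to it = 1.79 mm. The point is inside the cross-section and 1.79 mm from the nearest boundary — more than the 1.2 mm shell width (3 × 0.4), so it's in the infill interior.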